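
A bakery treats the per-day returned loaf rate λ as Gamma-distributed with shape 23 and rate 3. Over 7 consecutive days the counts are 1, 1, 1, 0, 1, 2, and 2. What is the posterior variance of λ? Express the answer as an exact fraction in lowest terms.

Total count: 1 + 1 + 1 + 0 + 1 + 2 + 2 = 8.
Total exposure: 7 days.
Conjugate update: add total count to the shape and total exposure to the rate, giving Gamma(31, 10).
Posterior variance = α'/β'² = 31/100.

31/100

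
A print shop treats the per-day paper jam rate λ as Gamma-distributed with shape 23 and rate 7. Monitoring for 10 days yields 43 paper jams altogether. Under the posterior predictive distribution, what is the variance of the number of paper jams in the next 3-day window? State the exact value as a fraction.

Total count 43 over total exposure 10 days.
Conjugate update: add total count to the shape and total exposure to the rate, giving Gamma(66, 17).
The posterior predictive for a window of length T is Negative Binomial with variance T·α'·(β'+T)/β'² = 3·66·20/289 = 3960/289.

3960/289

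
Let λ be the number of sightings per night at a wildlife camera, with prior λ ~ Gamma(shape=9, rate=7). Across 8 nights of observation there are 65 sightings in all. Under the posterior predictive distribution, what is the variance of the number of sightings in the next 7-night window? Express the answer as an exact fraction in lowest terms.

11396/225

Total count 65 over total exposure 8 nights.
The Gamma prior is conjugate for the Poisson rate, so λ | data ~ Gamma(9+65, 7+8) = Gamma(74, 15).
The posterior predictive for a window of length T is Negative Binomial with variance T·α'·(β'+T)/β'² = 7·74·22/225 = 11396/225.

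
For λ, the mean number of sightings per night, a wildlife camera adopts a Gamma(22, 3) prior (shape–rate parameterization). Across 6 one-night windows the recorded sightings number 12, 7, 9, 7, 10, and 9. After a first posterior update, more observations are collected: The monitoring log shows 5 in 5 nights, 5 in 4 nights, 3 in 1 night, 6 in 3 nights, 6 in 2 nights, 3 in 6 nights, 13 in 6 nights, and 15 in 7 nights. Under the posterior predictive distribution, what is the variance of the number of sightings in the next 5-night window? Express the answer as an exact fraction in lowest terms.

31680/1849

Total count: 12 + 7 + 9 + 7 + 10 + 9 = 54.
Total exposure: 6 nights.
After the first batch: Gamma(22 + 54, 3 + 6) = Gamma(76, 9).
Total count: 5 + 5 + 3 + 6 + 6 + 3 + 13 + 15 = 56.
Total exposure: 5 + 4 + 1 + 3 + 2 + 6 + 6 + 7 = 34 nights.
After the second batch: Gamma(76 + 56, 9 + 34) = Gamma(132, 43).
The posterior predictive for a window of length T is Negative Binomial with variance T·α'·(β'+T)/β'² = 5·132·48/1849 = 31680/1849.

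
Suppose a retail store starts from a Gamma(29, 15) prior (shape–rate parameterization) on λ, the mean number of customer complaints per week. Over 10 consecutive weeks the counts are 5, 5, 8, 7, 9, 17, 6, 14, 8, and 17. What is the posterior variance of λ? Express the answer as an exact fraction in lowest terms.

Total count: 5 + 5 + 8 + 7 + 9 + 17 + 6 + 14 + 8 + 17 = 96.
Total exposure: 10 weeks.
Posterior: α' = 29 + 96 = 125, β' = 15 + 10 = 25.
Posterior variance = α'/β'² = 125/625 = 1/5.

1/5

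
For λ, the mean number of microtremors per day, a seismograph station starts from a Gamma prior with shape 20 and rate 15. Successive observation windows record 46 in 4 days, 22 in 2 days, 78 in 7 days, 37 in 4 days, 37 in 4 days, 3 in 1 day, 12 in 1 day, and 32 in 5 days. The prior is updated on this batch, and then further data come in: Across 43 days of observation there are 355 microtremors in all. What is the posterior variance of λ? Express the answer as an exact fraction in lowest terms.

321/3698

Total count: 46 + 22 + 78 + 37 + 37 + 3 + 12 + 32 = 267.
Total exposure: 4 + 2 + 7 + 4 + 4 + 1 + 1 + 5 = 28 days.
After the first batch: Gamma(20 + 267, 15 + 28) = Gamma(287, 43).
Total count 355 over total exposure 43 days.
After the second batch: Gamma(287 + 355, 43 + 43) = Gamma(642, 86).
Posterior variance = α'/β'² = 642/7396 = 321/3698.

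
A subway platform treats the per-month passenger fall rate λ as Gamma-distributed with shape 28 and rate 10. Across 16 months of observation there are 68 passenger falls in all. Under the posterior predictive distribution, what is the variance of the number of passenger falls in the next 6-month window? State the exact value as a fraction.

Total count 68 over total exposure 16 months.
Posterior: α' = 28 + 68 = 96, β' = 10 + 16 = 26.
The posterior predictive for a window of length T is Negative Binomial with variance T·α'·(β'+T)/β'² = 6·96·32/676 = 4608/169.

4608/169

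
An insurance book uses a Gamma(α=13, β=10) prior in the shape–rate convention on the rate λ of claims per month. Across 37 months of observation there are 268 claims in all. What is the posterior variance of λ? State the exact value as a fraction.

281/2209

Total count 268 over total exposure 37 months.
The Gamma prior is conjugate for the Poisson rate, so λ | data ~ Gamma(13+268, 10+37) = Gamma(281, 47).
Posterior variance = α'/β'² = 281/2209.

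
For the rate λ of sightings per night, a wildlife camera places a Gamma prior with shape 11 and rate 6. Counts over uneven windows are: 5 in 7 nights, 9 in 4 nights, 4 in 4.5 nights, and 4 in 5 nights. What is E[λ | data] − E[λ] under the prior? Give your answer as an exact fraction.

-187/318

Total count: 5 + 9 + 4 + 4 = 22.
Total exposure: 7 + 4 + 4.5 + 5 = 20.5 nights.
Conjugate update: add total count to the shape and total exposure to the rate, giving Gamma(33, 53/2).
Posterior mean = 33/(53/2) = 66/53; prior mean = 11/6 = 11/6. Difference = 66/53 − 11/6 = -187/318.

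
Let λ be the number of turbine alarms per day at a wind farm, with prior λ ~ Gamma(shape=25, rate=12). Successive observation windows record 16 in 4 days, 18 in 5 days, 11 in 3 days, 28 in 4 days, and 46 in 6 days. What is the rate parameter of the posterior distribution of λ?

Total count: 16 + 18 + 11 + 28 + 46 = 119.
Total exposure: 4 + 5 + 3 + 4 + 6 = 22 days.
By Gamma–Poisson conjugacy, the posterior is Gamma(α + Σx, β + Σt) = Gamma(25 + 119, 12 + 22) = Gamma(144, 34).

34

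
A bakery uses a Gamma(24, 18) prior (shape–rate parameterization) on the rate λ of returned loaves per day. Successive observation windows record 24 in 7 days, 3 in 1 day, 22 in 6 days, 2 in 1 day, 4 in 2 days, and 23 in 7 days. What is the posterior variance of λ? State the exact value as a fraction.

Total count: 24 + 3 + 22 + 2 + 4 + 23 = 78.
Total exposure: 7 + 1 + 6 + 1 + 2 + 7 = 24 days.
The Gamma prior is conjugate for the Poisson rate, so λ | data ~ Gamma(24+78, 18+24) = Gamma(102, 42).
Posterior variance = α'/β'² = 102/1764 = 17/294.

17/294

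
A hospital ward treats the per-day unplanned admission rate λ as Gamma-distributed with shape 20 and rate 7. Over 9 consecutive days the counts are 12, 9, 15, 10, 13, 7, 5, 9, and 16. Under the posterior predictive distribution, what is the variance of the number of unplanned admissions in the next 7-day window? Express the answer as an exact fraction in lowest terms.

Total count: 12 + 9 + 15 + 10 + 13 + 7 + 5 + 9 + 16 = 96.
Total exposure: 9 days.
The Gamma prior is conjugate for the Poisson rate, so λ | data ~ Gamma(20+96, 7+9) = Gamma(116, 16).
The posterior predictive for a window of length T is Negative Binomial with variance T·α'·(β'+T)/β'² = 7·116·23/256 = 4669/64.

4669/64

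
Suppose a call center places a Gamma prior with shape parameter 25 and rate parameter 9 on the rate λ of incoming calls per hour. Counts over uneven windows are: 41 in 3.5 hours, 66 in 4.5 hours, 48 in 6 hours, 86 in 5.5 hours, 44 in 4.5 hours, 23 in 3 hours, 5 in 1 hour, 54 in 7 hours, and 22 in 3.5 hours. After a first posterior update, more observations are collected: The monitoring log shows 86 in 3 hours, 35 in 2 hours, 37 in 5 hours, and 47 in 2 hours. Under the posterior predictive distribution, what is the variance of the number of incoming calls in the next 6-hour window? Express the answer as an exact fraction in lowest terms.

Total count: 41 + 66 + 48 + 86 + 44 + 23 + 5 + 54 + 22 = 389.
Total exposure: 3.5 + 4.5 + 6 + 5.5 + 4.5 + 3 + 1 + 7 + 3.5 = 38.5 hours.
After the first batch: Gamma(25 + 389, 9 + 38.5) = Gamma(414, 95/2).
Total count: 86 + 35 + 37 + 47 = 205.
Total exposure: 3 + 2 + 5 + 2 = 12 hours.
After the second batch: Gamma(414 + 205, 95/2 + 12) = Gamma(619, 119/2).
The posterior predictive for a window of length T is Negative Binomial with variance T·α'·(β'+T)/β'² = 6·619·(131/2)/(14161/4) = 973068/14161.

973068/14161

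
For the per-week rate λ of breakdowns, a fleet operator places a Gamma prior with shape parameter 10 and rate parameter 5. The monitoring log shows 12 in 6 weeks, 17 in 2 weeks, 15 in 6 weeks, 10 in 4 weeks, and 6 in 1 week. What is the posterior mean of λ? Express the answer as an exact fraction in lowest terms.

35/12

Total count: 12 + 17 + 15 + 10 + 6 = 60.
Total exposure: 6 + 2 + 6 + 4 + 1 = 19 weeks.
Posterior: α' = 10 + 60 = 70, β' = 5 + 19 = 24.
Posterior mean = α'/β' = 70/24 = 35/12.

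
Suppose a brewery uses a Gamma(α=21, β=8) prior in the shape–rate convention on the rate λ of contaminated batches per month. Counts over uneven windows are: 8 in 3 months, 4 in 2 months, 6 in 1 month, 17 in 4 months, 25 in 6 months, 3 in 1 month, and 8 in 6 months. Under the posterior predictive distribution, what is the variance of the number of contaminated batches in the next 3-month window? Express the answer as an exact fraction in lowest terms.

9384/961

Total count: 8 + 4 + 6 + 17 + 25 + 3 + 8 = 71.
Total exposure: 3 + 2 + 1 + 4 + 6 + 1 + 6 = 23 months.
By Gamma–Poisson conjugacy, the posterior is Gamma(α + Σx, β + Σt) = Gamma(21 + 71, 8 + 23) = Gamma(92, 31).
The posterior predictive for a window of length T is Negative Binomial with variance T·α'·(β'+T)/β'² = 3·92·34/961 = 9384/961.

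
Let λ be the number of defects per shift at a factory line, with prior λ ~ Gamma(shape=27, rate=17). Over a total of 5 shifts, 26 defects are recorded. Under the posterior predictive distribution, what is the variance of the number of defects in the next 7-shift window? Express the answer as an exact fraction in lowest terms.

10759/484

Total count 26 over total exposure 5 shifts.
Conjugate update: add total count to the shape and total exposure to the rate, giving Gamma(53, 22).
The posterior predictive for a window of length T is Negative Binomial with variance T·α'·(β'+T)/β'² = 7·53·29/484 = 10759/484.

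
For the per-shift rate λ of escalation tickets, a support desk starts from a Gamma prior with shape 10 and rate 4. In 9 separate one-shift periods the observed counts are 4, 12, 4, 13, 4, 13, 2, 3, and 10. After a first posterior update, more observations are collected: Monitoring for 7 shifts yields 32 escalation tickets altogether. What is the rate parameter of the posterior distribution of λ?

20

Total count: 4 + 12 + 4 + 13 + 4 + 13 + 2 + 3 + 10 = 65.
Total exposure: 9 shifts.
After the first batch: Gamma(10 + 65, 4 + 9) = Gamma(75, 13).
Total count 32 over total exposure 7 shifts.
After the second batch: Gamma(75 + 32, 13 + 7) = Gamma(107, 20).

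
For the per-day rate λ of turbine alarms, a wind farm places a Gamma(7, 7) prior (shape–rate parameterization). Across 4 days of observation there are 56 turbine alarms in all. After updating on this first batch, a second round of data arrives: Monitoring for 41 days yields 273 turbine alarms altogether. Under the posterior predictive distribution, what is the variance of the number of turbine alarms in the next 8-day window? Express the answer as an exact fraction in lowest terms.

Total count 56 over total exposure 4 days.
After the first batch: Gamma(7 + 56, 7 + 4) = Gamma(63, 11).
Total count 273 over total exposure 41 days.
After the second batch: Gamma(63 + 273, 11 + 41) = Gamma(336, 52).
The posterior predictive for a window of length T is Negative Binomial with variance T·α'·(β'+T)/β'² = 8·336·60/2704 = 10080/169.

10080/169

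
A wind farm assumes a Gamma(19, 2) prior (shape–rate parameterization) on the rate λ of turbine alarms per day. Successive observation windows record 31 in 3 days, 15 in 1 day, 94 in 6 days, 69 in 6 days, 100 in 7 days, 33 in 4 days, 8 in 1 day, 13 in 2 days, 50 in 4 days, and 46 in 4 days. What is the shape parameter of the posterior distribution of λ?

478

Total count: 31 + 15 + 94 + 69 + 100 + 33 + 8 + 13 + 50 + 46 = 459.
Total exposure: 3 + 1 + 6 + 6 + 7 + 4 + 1 + 2 + 4 + 4 = 38 days.
Conjugate update: add total count to the shape and total exposure to the rate, giving Gamma(478, 40).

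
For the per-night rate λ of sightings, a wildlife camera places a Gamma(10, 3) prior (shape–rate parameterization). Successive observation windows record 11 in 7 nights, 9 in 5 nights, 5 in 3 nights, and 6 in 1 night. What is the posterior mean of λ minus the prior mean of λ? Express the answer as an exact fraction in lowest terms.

-67/57

Total count: 11 + 9 + 5 + 6 = 31.
Total exposure: 7 + 5 + 3 + 1 = 16 nights.
By Gamma–Poisson conjugacy, the posterior is Gamma(α + Σx, β + Σt) = Gamma(10 + 31, 3 + 16) = Gamma(41, 19).
Posterior mean = 41/19 = 41/19; prior mean = 10/3 = 10/3. Difference = 41/19 − 10/3 = -67/57.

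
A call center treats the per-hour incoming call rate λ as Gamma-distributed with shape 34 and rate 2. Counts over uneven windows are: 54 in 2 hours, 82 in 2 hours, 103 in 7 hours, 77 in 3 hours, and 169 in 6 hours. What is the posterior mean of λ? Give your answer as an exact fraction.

519/22

Total count: 54 + 82 + 103 + 77 + 169 = 485.
Total exposure: 2 + 2 + 7 + 3 + 6 = 20 hours.
By Gamma–Poisson conjugacy, the posterior is Gamma(α + Σx, β + Σt) = Gamma(34 + 485, 2 + 20) = Gamma(519, 22).
Posterior mean = α'/β' = 519/22.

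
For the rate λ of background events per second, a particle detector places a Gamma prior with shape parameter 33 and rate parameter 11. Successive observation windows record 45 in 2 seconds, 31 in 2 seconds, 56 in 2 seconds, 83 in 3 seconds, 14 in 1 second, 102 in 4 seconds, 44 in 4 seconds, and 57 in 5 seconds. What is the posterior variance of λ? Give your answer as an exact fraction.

Total count: 45 + 31 + 56 + 83 + 14 + 102 + 44 + 57 = 432.
Total exposure: 2 + 2 + 2 + 3 + 1 + 4 + 4 + 5 = 23 seconds.
Gamma(α, β) with Poisson data over total exposure Σt gives posterior Gamma(α+Σx, β+Σt) = Gamma(465, 34).
Posterior variance = α'/β'² = 465/1156.

465/1156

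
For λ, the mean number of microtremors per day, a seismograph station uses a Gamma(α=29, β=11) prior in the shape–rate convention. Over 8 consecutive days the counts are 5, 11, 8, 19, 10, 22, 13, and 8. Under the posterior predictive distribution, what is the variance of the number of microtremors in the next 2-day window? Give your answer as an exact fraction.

Total count: 5 + 11 + 8 + 19 + 10 + 22 + 13 + 8 = 96.
Total exposure: 8 days.
Conjugate update: add total count to the shape and total exposure to the rate, giving Gamma(125, 19).
The posterior predictive for a window of length T is Negative Binomial with variance T·α'·(β'+T)/β'² = 2·125·21/361 = 5250/361.

5250/361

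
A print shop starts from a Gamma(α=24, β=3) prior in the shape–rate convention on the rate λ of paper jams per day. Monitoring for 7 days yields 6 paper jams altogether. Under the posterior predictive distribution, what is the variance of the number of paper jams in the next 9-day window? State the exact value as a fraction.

Total count 6 over total exposure 7 days.
The Gamma prior is conjugate for the Poisson rate, so λ | data ~ Gamma(24+6, 3+7) = Gamma(30, 10).
The posterior predictive for a window of length T is Negative Binomial with variance T·α'·(β'+T)/β'² = 9·30·19/100 = 513/10.

513/10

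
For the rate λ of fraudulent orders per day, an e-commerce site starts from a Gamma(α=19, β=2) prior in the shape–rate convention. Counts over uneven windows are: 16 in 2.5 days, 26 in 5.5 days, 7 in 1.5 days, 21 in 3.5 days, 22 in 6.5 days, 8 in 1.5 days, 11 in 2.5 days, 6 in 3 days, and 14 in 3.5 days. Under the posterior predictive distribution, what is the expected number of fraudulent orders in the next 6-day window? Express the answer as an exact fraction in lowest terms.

225/8

Total count: 16 + 26 + 7 + 21 + 22 + 8 + 11 + 6 + 14 = 131.
Total exposure: 2.5 + 5.5 + 1.5 + 3.5 + 6.5 + 1.5 + 2.5 + 3 + 3.5 = 30 days.
By Gamma–Poisson conjugacy, the posterior is Gamma(α + Σx, β + Σt) = Gamma(19 + 131, 2 + 30) = Gamma(150, 32).
Predictive mean over a 6-day window = T·E[λ|data] = 6·150/32 = 225/8.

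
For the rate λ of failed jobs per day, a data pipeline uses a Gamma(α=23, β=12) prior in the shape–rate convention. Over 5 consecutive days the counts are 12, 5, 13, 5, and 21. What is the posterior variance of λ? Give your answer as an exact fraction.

Total count: 12 + 5 + 13 + 5 + 21 = 56.
Total exposure: 5 days.
Conjugate update: add total count to the shape and total exposure to the rate, giving Gamma(79, 17).
Posterior variance = α'/β'² = 79/289.

79/289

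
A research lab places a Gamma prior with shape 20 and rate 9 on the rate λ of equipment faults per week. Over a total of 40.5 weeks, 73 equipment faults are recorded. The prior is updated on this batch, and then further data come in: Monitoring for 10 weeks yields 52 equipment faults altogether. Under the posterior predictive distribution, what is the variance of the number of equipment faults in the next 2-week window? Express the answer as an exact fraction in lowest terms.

Total count 73 over total exposure 40.5 weeks.
After the first batch: Gamma(20 + 73, 9 + 40.5) = Gamma(93, 99/2).
Total count 52 over total exposure 10 weeks.
After the second batch: Gamma(93 + 52, 99/2 + 10) = Gamma(145, 119/2).
The posterior predictive for a window of length T is Negative Binomial with variance T·α'·(β'+T)/β'² = 2·145·(123/2)/(14161/4) = 71340/14161.

71340/14161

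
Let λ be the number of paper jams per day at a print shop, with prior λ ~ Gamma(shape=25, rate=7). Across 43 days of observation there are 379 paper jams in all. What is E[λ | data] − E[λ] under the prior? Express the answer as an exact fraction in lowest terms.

Total count 379 over total exposure 43 days.
Conjugate update: add total count to the shape and total exposure to the rate, giving Gamma(404, 50).
Posterior mean = 404/50 = 202/25; prior mean = 25/7 = 25/7. Difference = 202/25 − 25/7 = 789/175.

789/175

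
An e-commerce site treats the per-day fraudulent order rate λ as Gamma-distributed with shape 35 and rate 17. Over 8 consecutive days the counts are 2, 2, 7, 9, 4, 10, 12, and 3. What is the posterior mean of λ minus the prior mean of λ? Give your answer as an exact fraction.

Total count: 2 + 2 + 7 + 9 + 4 + 10 + 12 + 3 = 49.
Total exposure: 8 days.
By Gamma–Poisson conjugacy, the posterior is Gamma(α + Σx, β + Σt) = Gamma(35 + 49, 17 + 8) = Gamma(84, 25).
Posterior mean = 84/25 = 84/25; prior mean = 35/17 = 35/17. Difference = 84/25 − 35/17 = 553/425.

553/425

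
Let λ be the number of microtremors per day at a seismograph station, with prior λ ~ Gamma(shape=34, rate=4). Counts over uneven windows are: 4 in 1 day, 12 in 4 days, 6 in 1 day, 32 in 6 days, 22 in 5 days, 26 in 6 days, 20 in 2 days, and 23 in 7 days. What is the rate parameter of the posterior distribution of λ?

Total count: 4 + 12 + 6 + 32 + 22 + 26 + 20 + 23 = 145.
Total exposure: 1 + 4 + 1 + 6 + 5 + 6 + 2 + 7 = 32 days.
By Gamma–Poisson conjugacy, the posterior is Gamma(α + Σx, β + Σt) = Gamma(34 + 145, 4 + 32) = Gamma(179, 36).

36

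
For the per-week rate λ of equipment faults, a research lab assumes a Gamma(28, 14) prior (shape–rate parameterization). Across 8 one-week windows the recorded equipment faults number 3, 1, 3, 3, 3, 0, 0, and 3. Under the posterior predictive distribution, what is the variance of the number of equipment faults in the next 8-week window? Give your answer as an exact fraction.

Total count: 3 + 1 + 3 + 3 + 3 + 0 + 0 + 3 = 16.
Total exposure: 8 weeks.
The Gamma prior is conjugate for the Poisson rate, so λ | data ~ Gamma(28+16, 14+8) = Gamma(44, 22).
The posterior predictive for a window of length T is Negative Binomial with variance T·α'·(β'+T)/β'² = 8·44·30/484 = 240/11.

240/11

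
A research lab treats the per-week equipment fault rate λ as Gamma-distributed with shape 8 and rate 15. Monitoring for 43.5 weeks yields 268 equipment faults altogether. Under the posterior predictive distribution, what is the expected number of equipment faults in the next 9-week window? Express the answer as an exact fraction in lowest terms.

Total count 268 over total exposure 43.5 weeks.
Gamma(α, β) with Poisson data over total exposure Σt gives posterior Gamma(α+Σx, β+Σt) = Gamma(276, 117/2).
Predictive mean over a 9-week window = T·E[λ|data] = 9·276/(117/2) = 552/13.

552/13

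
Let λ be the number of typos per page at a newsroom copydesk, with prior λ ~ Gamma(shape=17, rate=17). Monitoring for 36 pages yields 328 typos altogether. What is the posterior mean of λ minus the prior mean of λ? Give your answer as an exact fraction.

292/53

Total count 328 over total exposure 36 pages.
Gamma(α, β) with Poisson data over total exposure Σt gives posterior Gamma(α+Σx, β+Σt) = Gamma(345, 53).
Posterior mean = 345/53 = 345/53; prior mean = 17/17 = 1. Difference = 345/53 − 1 = 292/53.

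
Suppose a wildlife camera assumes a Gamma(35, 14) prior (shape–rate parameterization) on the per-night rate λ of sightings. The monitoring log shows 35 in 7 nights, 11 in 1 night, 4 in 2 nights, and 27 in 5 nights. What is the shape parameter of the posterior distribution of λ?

112

Total count: 35 + 11 + 4 + 27 = 77.
Total exposure: 7 + 1 + 2 + 5 = 15 nights.
Posterior: α' = 35 + 77 = 112, β' = 14 + 15 = 29.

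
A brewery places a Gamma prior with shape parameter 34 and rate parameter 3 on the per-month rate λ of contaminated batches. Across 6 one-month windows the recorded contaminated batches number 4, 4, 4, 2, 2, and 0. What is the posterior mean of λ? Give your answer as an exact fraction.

Total count: 4 + 4 + 4 + 2 + 2 + 0 = 16.
Total exposure: 6 months.
Conjugate update: add total count to the shape and total exposure to the rate, giving Gamma(50, 9).
Posterior mean = α'/β' = 50/9.

50/9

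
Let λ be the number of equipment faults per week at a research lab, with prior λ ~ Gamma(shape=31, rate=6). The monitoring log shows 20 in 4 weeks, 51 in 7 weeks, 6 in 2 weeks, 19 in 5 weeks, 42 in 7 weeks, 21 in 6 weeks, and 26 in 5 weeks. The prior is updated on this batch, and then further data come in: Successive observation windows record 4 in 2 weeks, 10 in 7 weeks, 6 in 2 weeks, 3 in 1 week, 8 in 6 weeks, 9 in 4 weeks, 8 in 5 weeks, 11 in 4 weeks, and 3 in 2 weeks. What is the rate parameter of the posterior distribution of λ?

75

Total count: 20 + 51 + 6 + 19 + 42 + 21 + 26 = 185.
Total exposure: 4 + 7 + 2 + 5 + 7 + 6 + 5 = 36 weeks.
After the first batch: Gamma(31 + 185, 6 + 36) = Gamma(216, 42).
Total count: 4 + 10 + 6 + 3 + 8 + 9 + 8 + 11 + 3 = 62.
Total exposure: 2 + 7 + 2 + 1 + 6 + 4 + 5 + 4 + 2 = 33 weeks.
After the second batch: Gamma(216 + 62, 42 + 33) = Gamma(278, 75).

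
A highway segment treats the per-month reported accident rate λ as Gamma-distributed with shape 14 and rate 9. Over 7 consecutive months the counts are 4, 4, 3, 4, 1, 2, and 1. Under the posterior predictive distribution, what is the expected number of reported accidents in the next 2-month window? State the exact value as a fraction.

33/8

Total count: 4 + 4 + 3 + 4 + 1 + 2 + 1 = 19.
Total exposure: 7 months.
Gamma(α, β) with Poisson data over total exposure Σt gives posterior Gamma(α+Σx, β+Σt) = Gamma(33, 16).
Predictive mean over a 2-month window = T·E[λ|data] = 2·33/16 = 33/8.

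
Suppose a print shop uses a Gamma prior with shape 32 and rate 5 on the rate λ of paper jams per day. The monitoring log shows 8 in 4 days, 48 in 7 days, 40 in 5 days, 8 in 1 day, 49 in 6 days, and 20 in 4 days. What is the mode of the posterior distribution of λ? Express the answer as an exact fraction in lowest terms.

Total count: 8 + 48 + 40 + 8 + 49 + 20 = 173.
Total exposure: 4 + 7 + 5 + 1 + 6 + 4 = 27 days.
The Gamma prior is conjugate for the Poisson rate, so λ | data ~ Gamma(32+173, 5+27) = Gamma(205, 32).
Posterior mode = (α'−1)/β' = 204/32 = 51/8.

51/8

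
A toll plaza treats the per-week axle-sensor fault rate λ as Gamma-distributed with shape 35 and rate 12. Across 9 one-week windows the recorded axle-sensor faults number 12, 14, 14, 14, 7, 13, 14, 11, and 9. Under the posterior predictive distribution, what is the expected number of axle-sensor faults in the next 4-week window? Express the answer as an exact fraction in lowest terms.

572/21

Total count: 12 + 14 + 14 + 14 + 7 + 13 + 14 + 11 + 9 = 108.
Total exposure: 9 weeks.
Conjugate update: add total count to the shape and total exposure to the rate, giving Gamma(143, 21).
Predictive mean over a 4-week window = T·E[λ|data] = 4·143/21 = 572/21.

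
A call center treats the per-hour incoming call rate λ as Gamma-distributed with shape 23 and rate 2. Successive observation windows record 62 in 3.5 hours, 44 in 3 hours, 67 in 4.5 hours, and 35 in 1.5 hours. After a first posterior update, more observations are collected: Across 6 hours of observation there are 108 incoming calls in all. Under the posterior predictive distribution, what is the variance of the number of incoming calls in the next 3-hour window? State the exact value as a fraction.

95598/1681

Total count: 62 + 44 + 67 + 35 = 208.
Total exposure: 3.5 + 3 + 4.5 + 1.5 = 12.5 hours.
After the first batch: Gamma(23 + 208, 2 + 12.5) = Gamma(231, 29/2).
Total count 108 over total exposure 6 hours.
After the second batch: Gamma(231 + 108, 29/2 + 6) = Gamma(339, 41/2).
The posterior predictive for a window of length T is Negative Binomial with variance T·α'·(β'+T)/β'² = 3·339·(47/2)/(1681/4) = 95598/1681.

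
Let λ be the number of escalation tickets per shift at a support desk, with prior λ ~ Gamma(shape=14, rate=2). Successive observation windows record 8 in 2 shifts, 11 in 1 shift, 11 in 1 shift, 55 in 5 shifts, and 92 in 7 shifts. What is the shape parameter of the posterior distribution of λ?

191

Total count: 8 + 11 + 11 + 55 + 92 = 177.
Total exposure: 2 + 1 + 1 + 5 + 7 = 16 shifts.
Conjugate update: add total count to the shape and total exposure to the rate, giving Gamma(191, 18).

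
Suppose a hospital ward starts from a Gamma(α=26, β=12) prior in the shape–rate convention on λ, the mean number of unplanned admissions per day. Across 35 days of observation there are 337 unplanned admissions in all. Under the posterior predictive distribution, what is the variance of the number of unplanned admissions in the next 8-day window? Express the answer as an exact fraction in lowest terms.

Total count 337 over total exposure 35 days.
The Gamma prior is conjugate for the Poisson rate, so λ | data ~ Gamma(26+337, 12+35) = Gamma(363, 47).
The posterior predictive for a window of length T is Negative Binomial with variance T·α'·(β'+T)/β'² = 8·363·55/2209 = 159720/2209.

159720/2209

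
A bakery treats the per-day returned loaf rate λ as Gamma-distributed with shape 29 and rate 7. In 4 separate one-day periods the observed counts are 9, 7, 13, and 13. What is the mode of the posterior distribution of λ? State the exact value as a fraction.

70/11

Total count: 9 + 7 + 13 + 13 = 42.
Total exposure: 4 days.
The Gamma prior is conjugate for the Poisson rate, so λ | data ~ Gamma(29+42, 7+4) = Gamma(71, 11).
Posterior mode = (α'−1)/β' = 70/11.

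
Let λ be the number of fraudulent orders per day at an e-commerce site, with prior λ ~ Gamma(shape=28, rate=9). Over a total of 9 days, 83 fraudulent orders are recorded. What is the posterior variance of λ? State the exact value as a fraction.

Total count 83 over total exposure 9 days.
Posterior: α' = 28 + 83 = 111, β' = 9 + 9 = 18.
Posterior variance = α'/β'² = 111/324 = 37/108.

37/108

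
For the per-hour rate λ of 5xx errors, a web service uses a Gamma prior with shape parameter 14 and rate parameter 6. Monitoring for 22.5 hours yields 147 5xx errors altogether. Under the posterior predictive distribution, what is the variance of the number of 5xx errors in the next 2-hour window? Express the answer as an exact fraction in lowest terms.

Total count 147 over total exposure 22.5 hours.
Posterior: α' = 14 + 147 = 161, β' = 6 + 22.5 = 57/2.
The posterior predictive for a window of length T is Negative Binomial with variance T·α'·(β'+T)/β'² = 2·161·(61/2)/(3249/4) = 39284/3249.

39284/3249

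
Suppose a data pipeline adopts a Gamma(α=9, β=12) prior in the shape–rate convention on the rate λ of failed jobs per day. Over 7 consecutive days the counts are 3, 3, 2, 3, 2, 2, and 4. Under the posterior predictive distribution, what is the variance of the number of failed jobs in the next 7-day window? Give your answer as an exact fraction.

5096/361

Total count: 3 + 3 + 2 + 3 + 2 + 2 + 4 = 19.
Total exposure: 7 days.
Conjugate update: add total count to the shape and total exposure to the rate, giving Gamma(28, 19).
The posterior predictive for a window of length T is Negative Binomial with variance T·α'·(β'+T)/β'² = 7·28·26/361 = 5096/361.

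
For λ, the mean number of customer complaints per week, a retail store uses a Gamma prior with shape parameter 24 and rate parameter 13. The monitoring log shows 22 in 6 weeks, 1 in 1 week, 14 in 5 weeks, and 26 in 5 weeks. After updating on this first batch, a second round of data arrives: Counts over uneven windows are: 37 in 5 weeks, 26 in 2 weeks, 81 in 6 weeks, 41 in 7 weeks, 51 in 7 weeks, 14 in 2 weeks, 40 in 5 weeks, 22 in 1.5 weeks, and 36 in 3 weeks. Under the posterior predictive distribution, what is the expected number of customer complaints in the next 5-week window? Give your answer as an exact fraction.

Total count: 22 + 1 + 14 + 26 = 63.
Total exposure: 6 + 1 + 5 + 5 = 17 weeks.
After the first batch: Gamma(24 + 63, 13 + 17) = Gamma(87, 30).
Total count: 37 + 26 + 81 + 41 + 51 + 14 + 40 + 22 + 36 = 348.
Total exposure: 5 + 2 + 6 + 7 + 7 + 2 + 5 + 1.5 + 3 = 38.5 weeks.
After the second batch: Gamma(87 + 348, 30 + 38.5) = Gamma(435, 137/2).
Predictive mean over a 5-week window = T·E[λ|data] = 5·435/(137/2) = 4350/137.

4350/137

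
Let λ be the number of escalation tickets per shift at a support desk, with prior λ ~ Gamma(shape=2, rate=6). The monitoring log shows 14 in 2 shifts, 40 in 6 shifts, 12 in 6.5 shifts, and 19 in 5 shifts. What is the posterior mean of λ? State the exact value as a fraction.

58/17

Total count: 14 + 40 + 12 + 19 = 85.
Total exposure: 2 + 6 + 6.5 + 5 = 19.5 shifts.
Posterior: α' = 2 + 85 = 87, β' = 6 + 19.5 = 51/2.
Posterior mean = α'/β' = 87/(51/2) = 58/17.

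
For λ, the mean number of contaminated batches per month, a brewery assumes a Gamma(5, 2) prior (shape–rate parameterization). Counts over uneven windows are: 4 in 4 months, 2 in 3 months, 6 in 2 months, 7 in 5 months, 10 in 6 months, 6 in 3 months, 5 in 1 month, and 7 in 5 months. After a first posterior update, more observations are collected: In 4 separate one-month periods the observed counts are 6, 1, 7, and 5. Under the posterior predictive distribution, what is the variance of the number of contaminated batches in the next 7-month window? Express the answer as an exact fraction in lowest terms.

Total count: 4 + 2 + 6 + 7 + 10 + 6 + 5 + 7 = 47.
Total exposure: 4 + 3 + 2 + 5 + 6 + 3 + 1 + 5 = 29 months.
After the first batch: Gamma(5 + 47, 2 + 29) = Gamma(52, 31).
Total count: 6 + 1 + 7 + 5 = 19.
Total exposure: 4 months.
After the second batch: Gamma(52 + 19, 31 + 4) = Gamma(71, 35).
The posterior predictive for a window of length T is Negative Binomial with variance T·α'·(β'+T)/β'² = 7·71·42/1225 = 426/25.

426/25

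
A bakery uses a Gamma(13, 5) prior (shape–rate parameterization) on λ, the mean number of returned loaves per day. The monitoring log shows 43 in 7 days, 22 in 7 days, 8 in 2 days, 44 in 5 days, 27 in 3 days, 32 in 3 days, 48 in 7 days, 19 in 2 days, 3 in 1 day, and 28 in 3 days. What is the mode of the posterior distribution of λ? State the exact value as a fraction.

286/45

Total count: 43 + 22 + 8 + 44 + 27 + 32 + 48 + 19 + 3 + 28 = 274.
Total exposure: 7 + 7 + 2 + 5 + 3 + 3 + 7 + 2 + 1 + 3 = 40 days.
Posterior: α' = 13 + 274 = 287, β' = 5 + 40 = 45.
Posterior mode = (α'−1)/β' = 286/45.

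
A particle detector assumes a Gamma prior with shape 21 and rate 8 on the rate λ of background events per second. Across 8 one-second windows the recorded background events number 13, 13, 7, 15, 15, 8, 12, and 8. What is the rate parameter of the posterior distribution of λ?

16

Total count: 13 + 13 + 7 + 15 + 15 + 8 + 12 + 8 = 91.
Total exposure: 8 seconds.
Posterior: α' = 21 + 91 = 112, β' = 8 + 8 = 16.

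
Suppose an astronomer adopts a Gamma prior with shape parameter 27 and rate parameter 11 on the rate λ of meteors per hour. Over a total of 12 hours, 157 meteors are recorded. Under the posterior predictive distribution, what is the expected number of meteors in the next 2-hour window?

16

Total count 157 over total exposure 12 hours.
The Gamma prior is conjugate for the Poisson rate, so λ | data ~ Gamma(27+157, 11+12) = Gamma(184, 23).
Predictive mean over a 2-hour window = T·E[λ|data] = 2·184/23 = 16.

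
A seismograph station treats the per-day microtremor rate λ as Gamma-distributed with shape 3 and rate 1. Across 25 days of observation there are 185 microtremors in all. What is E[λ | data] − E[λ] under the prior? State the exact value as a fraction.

Total count 185 over total exposure 25 days.
Gamma(α, β) with Poisson data over total exposure Σt gives posterior Gamma(α+Σx, β+Σt) = Gamma(188, 26).
Posterior mean = 188/26 = 94/13; prior mean = 3/1 = 3. Difference = 94/13 − 3 = 55/13.

55/13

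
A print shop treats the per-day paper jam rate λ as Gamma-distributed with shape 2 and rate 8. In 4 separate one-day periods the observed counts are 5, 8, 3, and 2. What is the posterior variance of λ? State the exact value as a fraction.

5/36

Total count: 5 + 8 + 3 + 2 = 18.
Total exposure: 4 days.
The Gamma prior is conjugate for the Poisson rate, so λ | data ~ Gamma(2+18, 8+4) = Gamma(20, 12).
Posterior variance = α'/β'² = 20/144 = 5/36.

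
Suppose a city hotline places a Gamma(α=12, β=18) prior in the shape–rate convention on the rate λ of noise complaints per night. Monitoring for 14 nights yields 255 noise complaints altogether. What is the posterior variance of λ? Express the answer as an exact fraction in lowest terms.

267/1024

Total count 255 over total exposure 14 nights.
Conjugate update: add total count to the shape and total exposure to the rate, giving Gamma(267, 32).
Posterior variance = α'/β'² = 267/1024.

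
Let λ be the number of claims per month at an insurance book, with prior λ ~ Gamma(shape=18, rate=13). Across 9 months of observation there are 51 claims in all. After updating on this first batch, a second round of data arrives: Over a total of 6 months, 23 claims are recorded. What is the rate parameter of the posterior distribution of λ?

Total count 51 over total exposure 9 months.
After the first batch: Gamma(18 + 51, 13 + 9) = Gamma(69, 22).
Total count 23 over total exposure 6 months.
After the second batch: Gamma(69 + 23, 22 + 6) = Gamma(92, 28).

28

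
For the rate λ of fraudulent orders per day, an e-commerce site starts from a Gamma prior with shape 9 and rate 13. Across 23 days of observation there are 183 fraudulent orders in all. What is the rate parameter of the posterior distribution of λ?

Total count 183 over total exposure 23 days.
The Gamma prior is conjugate for the Poisson rate, so λ | data ~ Gamma(9+183, 13+23) = Gamma(192, 36).

36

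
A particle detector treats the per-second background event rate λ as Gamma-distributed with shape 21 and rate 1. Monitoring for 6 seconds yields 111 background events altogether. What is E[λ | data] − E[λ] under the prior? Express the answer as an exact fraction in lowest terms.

-15/7

Total count 111 over total exposure 6 seconds.
Posterior: α' = 21 + 111 = 132, β' = 1 + 6 = 7.
Posterior mean = 132/7 = 132/7; prior mean = 21/1 = 21. Difference = 132/7 − 21 = -15/7.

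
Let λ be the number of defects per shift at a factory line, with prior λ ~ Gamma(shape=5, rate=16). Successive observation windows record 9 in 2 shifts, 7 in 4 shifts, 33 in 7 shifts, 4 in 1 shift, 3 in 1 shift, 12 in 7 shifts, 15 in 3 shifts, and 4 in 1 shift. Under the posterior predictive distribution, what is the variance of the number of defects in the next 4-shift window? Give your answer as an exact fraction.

Total count: 9 + 7 + 33 + 4 + 3 + 12 + 15 + 4 = 87.
Total exposure: 2 + 4 + 7 + 1 + 1 + 7 + 3 + 1 = 26 shifts.
Conjugate update: add total count to the shape and total exposure to the rate, giving Gamma(92, 42).
The posterior predictive for a window of length T is Negative Binomial with variance T·α'·(β'+T)/β'² = 4·92·46/1764 = 4232/441.

4232/441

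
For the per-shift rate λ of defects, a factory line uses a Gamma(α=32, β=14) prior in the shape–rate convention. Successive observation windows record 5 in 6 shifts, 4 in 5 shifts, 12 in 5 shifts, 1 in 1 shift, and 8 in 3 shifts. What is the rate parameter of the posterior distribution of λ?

Total count: 5 + 4 + 12 + 1 + 8 = 30.
Total exposure: 6 + 5 + 5 + 1 + 3 = 20 shifts.
The Gamma prior is conjugate for the Poisson rate, so λ | data ~ Gamma(32+30, 14+20) = Gamma(62, 34).

34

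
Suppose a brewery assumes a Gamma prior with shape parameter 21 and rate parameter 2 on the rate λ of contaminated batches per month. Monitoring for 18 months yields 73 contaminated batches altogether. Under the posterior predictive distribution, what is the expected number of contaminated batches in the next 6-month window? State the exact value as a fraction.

Total count 73 over total exposure 18 months.
Gamma(α, β) with Poisson data over total exposure Σt gives posterior Gamma(α+Σx, β+Σt) = Gamma(94, 20).
Predictive mean over a 6-month window = T·E[λ|data] = 6·94/20 = 141/5.

141/5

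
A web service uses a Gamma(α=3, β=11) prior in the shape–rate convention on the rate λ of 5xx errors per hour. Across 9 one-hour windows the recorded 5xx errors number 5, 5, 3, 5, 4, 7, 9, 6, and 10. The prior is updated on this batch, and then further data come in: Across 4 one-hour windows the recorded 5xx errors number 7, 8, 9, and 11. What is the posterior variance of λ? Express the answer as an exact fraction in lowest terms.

23/144

Total count: 5 + 5 + 3 + 5 + 4 + 7 + 9 + 6 + 10 = 54.
Total exposure: 9 hours.
After the first batch: Gamma(3 + 54, 11 + 9) = Gamma(57, 20).
Total count: 7 + 8 + 9 + 11 = 35.
Total exposure: 4 hours.
After the second batch: Gamma(57 + 35, 20 + 4) = Gamma(92, 24).
Posterior variance = α'/β'² = 92/576 = 23/144.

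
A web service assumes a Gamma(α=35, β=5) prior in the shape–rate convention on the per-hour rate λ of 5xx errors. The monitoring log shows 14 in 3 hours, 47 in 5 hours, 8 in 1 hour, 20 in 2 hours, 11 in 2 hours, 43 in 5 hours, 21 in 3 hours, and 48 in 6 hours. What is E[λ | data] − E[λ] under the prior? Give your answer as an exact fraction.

Total count: 14 + 47 + 8 + 20 + 11 + 43 + 21 + 48 = 212.
Total exposure: 3 + 5 + 1 + 2 + 2 + 5 + 3 + 6 = 27 hours.
The Gamma prior is conjugate for the Poisson rate, so λ | data ~ Gamma(35+212, 5+27) = Gamma(247, 32).
Posterior mean = 247/32 = 247/32; prior mean = 35/5 = 7. Difference = 247/32 − 7 = 23/32.

23/32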